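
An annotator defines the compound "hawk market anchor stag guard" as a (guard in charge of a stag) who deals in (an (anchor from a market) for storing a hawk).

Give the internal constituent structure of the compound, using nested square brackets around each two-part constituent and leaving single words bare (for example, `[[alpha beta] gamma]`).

Overall it is a kind of guard (specifically "stag guard"); the modifier is "hawk market anchor".
"hawk market anchor" → head "anchor" (specifically "market anchor"), modifier "hawk".
"market anchor" → head "anchor", modifier "market".
"stag guard" → head "guard", modifier "stag".
Putting it together: [[hawk [market anchor]] [stag guard]].

[[hawk [market anchor]] [stag guard]]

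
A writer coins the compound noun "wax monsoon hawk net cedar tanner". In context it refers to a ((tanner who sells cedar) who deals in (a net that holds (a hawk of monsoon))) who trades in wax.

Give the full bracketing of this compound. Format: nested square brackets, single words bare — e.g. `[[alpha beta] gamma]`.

[wax [[[monsoon hawk] net] [cedar tanner]]]

At the top level: head "tanner" (specifically "monsoon hawk net cedar tanner"); modifier "wax".
Inside "monsoon hawk net cedar tanner": head "tanner" (specifically "cedar tanner"), modifier "monsoon hawk net".
Inside "monsoon hawk net": head "net", modifier "monsoon hawk".
Inside "monsoon hawk": head "hawk", modifier "monsoon".
Inside "cedar tanner": head "tanner", modifier "cedar".
Putting it together: [wax [[[monsoon hawk] net] [cedar tanner]]].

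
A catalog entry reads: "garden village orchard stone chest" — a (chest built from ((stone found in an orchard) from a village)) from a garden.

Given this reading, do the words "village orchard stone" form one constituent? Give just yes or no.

yes

The paraphrase groups the words so that "village orchard stone" is one unit: it corresponds to a single parenthesized sub-phrase.
The full structure is [garden [[village [orchard stone]] chest]], in which [village orchard stone] is a constituent.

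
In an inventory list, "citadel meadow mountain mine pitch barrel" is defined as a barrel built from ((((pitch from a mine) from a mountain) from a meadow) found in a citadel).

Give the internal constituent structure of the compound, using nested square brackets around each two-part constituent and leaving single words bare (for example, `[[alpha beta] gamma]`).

Whole compound: head "barrel", modifier "citadel meadow mountain mine pitch".
"citadel meadow mountain mine pitch" → head "pitch" (specifically "meadow mountain mine pitch"), modifier "citadel".
"meadow mountain mine pitch" → head "pitch" (specifically "mountain mine pitch"), modifier "meadow".
"mountain mine pitch" → head "pitch" (specifically "mine pitch"), modifier "mountain".
"mine pitch" → head "pitch", modifier "mine".
Assembled: [[citadel [meadow [mountain [mine pitch]]]] barrel].

[[citadel [meadow [mountain [mine pitch]]]] barrel]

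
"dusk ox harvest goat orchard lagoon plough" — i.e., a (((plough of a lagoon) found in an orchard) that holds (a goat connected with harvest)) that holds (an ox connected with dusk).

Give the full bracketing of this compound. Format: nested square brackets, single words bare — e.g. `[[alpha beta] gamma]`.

Overall it is a kind of plough (specifically "harvest goat orchard lagoon plough"); the modifier is "dusk ox".
Inside "dusk ox": head "ox", modifier "dusk".
Inside "harvest goat orchard lagoon plough": head "plough" (specifically "orchard lagoon plough"), modifier "harvest goat".
Inside "harvest goat": head "goat", modifier "harvest".
Inside "orchard lagoon plough": head "plough" (specifically "lagoon plough"), modifier "orchard".
Inside "lagoon plough": head "plough", modifier "lagoon".
Assembled: [[dusk ox] [[harvest goat] [orchard [lagoon plough]]]].

[[dusk ox] [[harvest goat] [orchard [lagoon plough]]]]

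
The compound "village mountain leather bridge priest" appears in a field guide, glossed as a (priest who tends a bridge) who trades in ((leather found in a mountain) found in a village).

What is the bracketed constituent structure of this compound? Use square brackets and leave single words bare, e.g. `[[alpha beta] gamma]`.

The outermost head in the paraphrase is "priest" (specifically "bridge priest"), modified by "village mountain leather".
"village mountain leather" → head "leather" (specifically "mountain leather"), modifier "village".
"mountain leather" → head "leather", modifier "mountain".
"bridge priest" → head "priest", modifier "bridge".
Putting it together: [[village [mountain leather]] [bridge priest]].

[[village [mountain leather]] [bridge priest]]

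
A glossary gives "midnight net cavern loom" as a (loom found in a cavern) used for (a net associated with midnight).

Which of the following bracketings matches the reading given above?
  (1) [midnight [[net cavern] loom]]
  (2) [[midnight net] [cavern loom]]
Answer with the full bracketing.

The paraphrase's head is the "loom" part ("cavern loom"); its modifier is "midnight net".
That top-level split, carried through the inner groups, gives [[midnight net] [cavern loom]].

[[midnight net] [cavern loom]]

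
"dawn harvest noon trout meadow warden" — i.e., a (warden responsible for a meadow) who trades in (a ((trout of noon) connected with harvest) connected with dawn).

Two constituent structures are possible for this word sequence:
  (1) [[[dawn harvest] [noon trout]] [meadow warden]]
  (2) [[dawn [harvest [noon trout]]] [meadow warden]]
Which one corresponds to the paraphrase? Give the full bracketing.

The paraphrase's head is the "warden" part ("meadow warden"); its modifier is "dawn harvest noon trout".
That top-level split, carried through the inner groups, gives [[dawn [harvest [noon trout]]] [meadow warden]].

[[dawn [harvest [noon trout]]] [meadow warden]]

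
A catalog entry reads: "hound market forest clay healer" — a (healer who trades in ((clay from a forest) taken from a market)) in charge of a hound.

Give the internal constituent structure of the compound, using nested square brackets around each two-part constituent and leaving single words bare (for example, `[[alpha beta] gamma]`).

[hound [[market [forest clay]] healer]]

Whole compound: head "healer" (specifically "market forest clay healer"), modifier "hound".
"market forest clay healer" → head "healer", modifier "market forest clay".
"market forest clay" → head "clay" (specifically "forest clay"), modifier "market".
"forest clay" → head "clay", modifier "forest".
Putting it together: [hound [[market [forest clay]] healer]].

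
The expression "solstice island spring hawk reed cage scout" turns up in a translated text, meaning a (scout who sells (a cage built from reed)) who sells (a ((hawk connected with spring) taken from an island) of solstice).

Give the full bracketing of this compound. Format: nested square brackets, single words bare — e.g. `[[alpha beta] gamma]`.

[[solstice [island [spring hawk]]] [[reed cage] scout]]

Overall it is a kind of scout (specifically "reed cage scout"); the modifier is "solstice island spring hawk".
Inside "solstice island spring hawk": head "hawk" (specifically "island spring hawk"), modifier "solstice".
Inside "island spring hawk": head "hawk" (specifically "spring hawk"), modifier "island".
Inside "spring hawk": head "hawk", modifier "spring".
Inside "reed cage scout": head "scout", modifier "reed cage".
Inside "reed cage": head "cage", modifier "reed".
Putting it together: [[solstice [island [spring hawk]]] [[reed cage] scout]].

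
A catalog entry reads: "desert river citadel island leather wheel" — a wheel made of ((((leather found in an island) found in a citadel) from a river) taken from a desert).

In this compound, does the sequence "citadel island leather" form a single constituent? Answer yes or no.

The paraphrase groups the words so that "citadel island leather" is one unit: it corresponds to a single parenthesized sub-phrase.
The full structure is [[desert [river [citadel [island leather]]]] wheel], in which [citadel island leather] is a constituent.

yes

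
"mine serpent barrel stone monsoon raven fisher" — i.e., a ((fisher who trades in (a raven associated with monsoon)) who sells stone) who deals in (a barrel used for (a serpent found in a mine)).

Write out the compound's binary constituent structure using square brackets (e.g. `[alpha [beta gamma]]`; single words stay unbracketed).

[[[mine serpent] barrel] [stone [[monsoon raven] fisher]]]

Whole compound: head "fisher" (specifically "stone monsoon raven fisher"), modifier "mine serpent barrel".
Within "mine serpent barrel", the head is "barrel" and the modifier is "mine serpent".
Within "mine serpent", the head is "serpent" and the modifier is "mine".
Within "stone monsoon raven fisher", the head is "fisher" (specifically "monsoon raven fisher") and the modifier is "stone".
Within "monsoon raven fisher", the head is "fisher" and the modifier is "monsoon raven".
Within "monsoon raven", the head is "raven" and the modifier is "monsoon".
Assembled: [[[mine serpent] barrel] [stone [[monsoon raven] fisher]]].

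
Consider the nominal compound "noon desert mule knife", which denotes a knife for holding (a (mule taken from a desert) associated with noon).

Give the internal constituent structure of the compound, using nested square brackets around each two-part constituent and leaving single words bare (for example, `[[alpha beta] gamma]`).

[[noon [desert mule]] knife]

At the top level: head "knife"; modifier "noon desert mule".
Within "noon desert mule", the head is "mule" (specifically "desert mule") and the modifier is "noon".
Within "desert mule", the head is "mule" and the modifier is "desert".
Putting it together: [[noon [desert mule]] knife].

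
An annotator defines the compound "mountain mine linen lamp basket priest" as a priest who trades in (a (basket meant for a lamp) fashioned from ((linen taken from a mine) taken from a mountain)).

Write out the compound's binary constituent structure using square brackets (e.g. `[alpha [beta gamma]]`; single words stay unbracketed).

[[[mountain [mine linen]] [lamp basket]] priest]

At the top level: head "priest"; modifier "mountain mine linen lamp basket".
"mountain mine linen lamp basket" → head "basket" (specifically "lamp basket"), modifier "mountain mine linen".
"mountain mine linen" → head "linen" (specifically "mine linen"), modifier "mountain".
"mine linen" → head "linen", modifier "mine".
"lamp basket" → head "basket", modifier "lamp".
Assembled: [[[mountain [mine linen]] [lamp basket]] priest].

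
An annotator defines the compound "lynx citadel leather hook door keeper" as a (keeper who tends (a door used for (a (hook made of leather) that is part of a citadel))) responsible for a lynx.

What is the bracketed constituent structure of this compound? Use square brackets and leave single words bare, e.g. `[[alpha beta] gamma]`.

[lynx [[[citadel [leather hook]] door] keeper]]

Overall it is a kind of keeper (specifically "citadel leather hook door keeper"); the modifier is "lynx".
Inside "citadel leather hook door keeper": head "keeper", modifier "citadel leather hook door".
Inside "citadel leather hook door": head "door", modifier "citadel leather hook".
Inside "citadel leather hook": head "hook" (specifically "leather hook"), modifier "citadel".
Inside "leather hook": head "hook", modifier "leather".
So the structure is [lynx [[[citadel [leather hook]] door] keeper]].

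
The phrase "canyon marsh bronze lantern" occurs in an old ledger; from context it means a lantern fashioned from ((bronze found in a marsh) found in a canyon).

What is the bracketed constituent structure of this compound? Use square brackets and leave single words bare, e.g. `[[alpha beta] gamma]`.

Overall it is a kind of lantern; the modifier is "canyon marsh bronze".
Inside "canyon marsh bronze": head "bronze" (specifically "marsh bronze"), modifier "canyon".
Inside "marsh bronze": head "bronze", modifier "marsh".
Assembled: [[canyon [marsh bronze]] lantern].

[[canyon [marsh bronze]] lantern]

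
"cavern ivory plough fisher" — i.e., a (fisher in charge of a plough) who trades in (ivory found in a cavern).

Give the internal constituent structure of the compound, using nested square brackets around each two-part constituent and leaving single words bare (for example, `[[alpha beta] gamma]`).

The outermost head in the paraphrase is "fisher" (specifically "plough fisher"), modified by "cavern ivory".
"cavern ivory" → head "ivory", modifier "cavern".
"plough fisher" → head "fisher", modifier "plough".
Putting it together: [[cavern ivory] [plough fisher]].

[[cavern ivory] [plough fisher]]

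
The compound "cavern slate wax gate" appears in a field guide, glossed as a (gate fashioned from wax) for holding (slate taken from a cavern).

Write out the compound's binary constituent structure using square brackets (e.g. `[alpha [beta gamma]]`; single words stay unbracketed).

[[cavern slate] [wax gate]]

The outermost head in the paraphrase is "gate" (specifically "wax gate"), modified by "cavern slate".
"cavern slate" → head "slate", modifier "cavern".
"wax gate" → head "gate", modifier "wax".
Putting it together: [[cavern slate] [wax gate]].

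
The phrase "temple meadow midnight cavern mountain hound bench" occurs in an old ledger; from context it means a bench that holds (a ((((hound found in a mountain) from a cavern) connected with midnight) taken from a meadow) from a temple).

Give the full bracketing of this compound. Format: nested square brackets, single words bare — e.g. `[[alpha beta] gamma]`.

[[temple [meadow [midnight [cavern [mountain hound]]]]] bench]

The outermost head in the paraphrase is "bench", modified by "temple meadow midnight cavern mountain hound".
Inside "temple meadow midnight cavern mountain hound": head "hound" (specifically "meadow midnight cavern mountain hound"), modifier "temple".
Inside "meadow midnight cavern mountain hound": head "hound" (specifically "midnight cavern mountain hound"), modifier "meadow".
Inside "midnight cavern mountain hound": head "hound" (specifically "cavern mountain hound"), modifier "midnight".
Inside "cavern mountain hound": head "hound" (specifically "mountain hound"), modifier "cavern".
Inside "mountain hound": head "hound", modifier "mountain".
Putting it together: [[temple [meadow [midnight [cavern [mountain hound]]]]] bench].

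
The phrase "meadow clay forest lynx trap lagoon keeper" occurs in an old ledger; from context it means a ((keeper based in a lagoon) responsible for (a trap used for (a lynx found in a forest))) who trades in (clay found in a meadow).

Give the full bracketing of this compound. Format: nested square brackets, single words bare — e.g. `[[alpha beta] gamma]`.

Whole compound: head "keeper" (specifically "forest lynx trap lagoon keeper"), modifier "meadow clay".
Inside "meadow clay": head "clay", modifier "meadow".
Inside "forest lynx trap lagoon keeper": head "keeper" (specifically "lagoon keeper"), modifier "forest lynx trap".
Inside "forest lynx trap": head "trap", modifier "forest lynx".
Inside "forest lynx": head "lynx", modifier "forest".
Inside "lagoon keeper": head "keeper", modifier "lagoon".
So the structure is [[meadow clay] [[[forest lynx] trap] [lagoon keeper]]].

[[meadow clay] [[[forest lynx] trap] [lagoon keeper]]]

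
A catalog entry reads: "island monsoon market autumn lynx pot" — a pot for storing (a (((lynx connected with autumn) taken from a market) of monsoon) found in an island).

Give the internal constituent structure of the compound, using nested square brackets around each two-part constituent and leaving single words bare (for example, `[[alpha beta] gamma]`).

Whole compound: head "pot", modifier "island monsoon market autumn lynx".
"island monsoon market autumn lynx" → head "lynx" (specifically "monsoon market autumn lynx"), modifier "island".
"monsoon market autumn lynx" → head "lynx" (specifically "market autumn lynx"), modifier "monsoon".
"market autumn lynx" → head "lynx" (specifically "autumn lynx"), modifier "market".
"autumn lynx" → head "lynx", modifier "autumn".
Putting it together: [[island [monsoon [market [autumn lynx]]]] pot].

[[island [monsoon [market [autumn lynx]]]] pot]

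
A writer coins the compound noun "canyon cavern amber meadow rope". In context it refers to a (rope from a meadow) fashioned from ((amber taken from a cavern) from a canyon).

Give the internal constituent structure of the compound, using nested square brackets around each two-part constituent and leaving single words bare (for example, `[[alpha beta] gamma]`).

[[canyon [cavern amber]] [meadow rope]]

Overall it is a kind of rope (specifically "meadow rope"); the modifier is "canyon cavern amber".
"canyon cavern amber" → head "amber" (specifically "cavern amber"), modifier "canyon".
"cavern amber" → head "amber", modifier "cavern".
"meadow rope" → head "rope", modifier "meadow".
So the structure is [[canyon [cavern amber]] [meadow rope]].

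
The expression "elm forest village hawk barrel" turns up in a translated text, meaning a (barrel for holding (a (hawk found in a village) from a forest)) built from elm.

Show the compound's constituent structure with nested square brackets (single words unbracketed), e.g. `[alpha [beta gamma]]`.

[elm [[forest [village hawk]] barrel]]

At the top level: head "barrel" (specifically "forest village hawk barrel"); modifier "elm".
"forest village hawk barrel" → head "barrel", modifier "forest village hawk".
"forest village hawk" → head "hawk" (specifically "village hawk"), modifier "forest".
"village hawk" → head "hawk", modifier "village".
So the structure is [elm [[forest [village hawk]] barrel]].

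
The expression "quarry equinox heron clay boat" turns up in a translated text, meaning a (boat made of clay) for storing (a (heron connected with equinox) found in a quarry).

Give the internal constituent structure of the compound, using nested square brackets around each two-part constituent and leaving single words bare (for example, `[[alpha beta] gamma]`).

[[quarry [equinox heron]] [clay boat]]

Overall it is a kind of boat (specifically "clay boat"); the modifier is "quarry equinox heron".
Within "quarry equinox heron", the head is "heron" (specifically "equinox heron") and the modifier is "quarry".
Within "equinox heron", the head is "heron" and the modifier is "equinox".
Within "clay boat", the head is "boat" and the modifier is "clay".
So the structure is [[quarry [equinox heron]] [clay boat]].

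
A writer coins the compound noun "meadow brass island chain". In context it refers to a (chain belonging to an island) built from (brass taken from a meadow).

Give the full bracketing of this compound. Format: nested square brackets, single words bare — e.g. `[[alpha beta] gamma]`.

Whole compound: head "chain" (specifically "island chain"), modifier "meadow brass".
"meadow brass" → head "brass", modifier "meadow".
"island chain" → head "chain", modifier "island".
Assembled: [[meadow brass] [island chain]].

[[meadow brass] [island chain]]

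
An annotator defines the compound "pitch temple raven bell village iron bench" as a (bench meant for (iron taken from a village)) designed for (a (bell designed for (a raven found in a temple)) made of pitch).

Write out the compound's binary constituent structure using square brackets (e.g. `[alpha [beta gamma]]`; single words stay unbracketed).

[[pitch [[temple raven] bell]] [[village iron] bench]]

Overall it is a kind of bench (specifically "village iron bench"); the modifier is "pitch temple raven bell".
"pitch temple raven bell" → head "bell" (specifically "temple raven bell"), modifier "pitch".
"temple raven bell" → head "bell", modifier "temple raven".
"temple raven" → head "raven", modifier "temple".
"village iron bench" → head "bench", modifier "village iron".
"village iron" → head "iron", modifier "village".
So the structure is [[pitch [[temple raven] bell]] [[village iron] bench]].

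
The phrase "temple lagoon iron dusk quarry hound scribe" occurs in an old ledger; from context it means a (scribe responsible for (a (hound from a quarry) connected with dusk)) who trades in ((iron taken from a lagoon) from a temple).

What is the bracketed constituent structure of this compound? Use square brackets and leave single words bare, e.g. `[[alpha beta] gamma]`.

[[temple [lagoon iron]] [[dusk [quarry hound]] scribe]]

The outermost head in the paraphrase is "scribe" (specifically "dusk quarry hound scribe"), modified by "temple lagoon iron".
"temple lagoon iron" → head "iron" (specifically "lagoon iron"), modifier "temple".
"lagoon iron" → head "iron", modifier "lagoon".
"dusk quarry hound scribe" → head "scribe", modifier "dusk quarry hound".
"dusk quarry hound" → head "hound" (specifically "quarry hound"), modifier "dusk".
"quarry hound" → head "hound", modifier "quarry".
Putting it together: [[temple [lagoon iron]] [[dusk [quarry hound]] scribe]].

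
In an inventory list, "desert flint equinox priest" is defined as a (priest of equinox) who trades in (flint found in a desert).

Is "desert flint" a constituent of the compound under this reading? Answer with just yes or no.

The paraphrase groups the words so that "desert flint" is one unit: it corresponds to a single parenthesized sub-phrase.
The full structure is [[desert flint] [equinox priest]], in which [desert flint] is a constituent.

yes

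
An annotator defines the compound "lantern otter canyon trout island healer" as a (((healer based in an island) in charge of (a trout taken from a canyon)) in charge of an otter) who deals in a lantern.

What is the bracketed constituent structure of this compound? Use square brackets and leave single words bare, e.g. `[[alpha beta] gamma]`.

[lantern [otter [[canyon trout] [island healer]]]]

Whole compound: head "healer" (specifically "otter canyon trout island healer"), modifier "lantern".
"otter canyon trout island healer" → head "healer" (specifically "canyon trout island healer"), modifier "otter".
"canyon trout island healer" → head "healer" (specifically "island healer"), modifier "canyon trout".
"canyon trout" → head "trout", modifier "canyon".
"island healer" → head "healer", modifier "island".
Assembled: [lantern [otter [[canyon trout] [island healer]]]].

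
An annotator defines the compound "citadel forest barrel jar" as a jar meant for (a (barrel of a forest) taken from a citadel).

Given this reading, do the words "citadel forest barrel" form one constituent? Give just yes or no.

yes

The paraphrase groups the words so that "citadel forest barrel" is one unit: it corresponds to a single parenthesized sub-phrase.
The full structure is [[citadel [forest barrel]] jar], in which [citadel forest barrel] is a constituent.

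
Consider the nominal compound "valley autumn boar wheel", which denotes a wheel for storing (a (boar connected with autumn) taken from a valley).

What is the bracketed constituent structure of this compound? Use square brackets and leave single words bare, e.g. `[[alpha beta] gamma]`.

The outermost head in the paraphrase is "wheel", modified by "valley autumn boar".
"valley autumn boar" → head "boar" (specifically "autumn boar"), modifier "valley".
"autumn boar" → head "boar", modifier "autumn".
Putting it together: [[valley [autumn boar]] wheel].

[[valley [autumn boar]] wheel]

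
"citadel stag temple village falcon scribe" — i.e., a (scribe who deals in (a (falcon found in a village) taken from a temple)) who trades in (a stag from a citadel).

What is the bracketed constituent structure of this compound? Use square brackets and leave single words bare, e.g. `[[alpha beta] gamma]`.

Whole compound: head "scribe" (specifically "temple village falcon scribe"), modifier "citadel stag".
"citadel stag" → head "stag", modifier "citadel".
"temple village falcon scribe" → head "scribe", modifier "temple village falcon".
"temple village falcon" → head "falcon" (specifically "village falcon"), modifier "temple".
"village falcon" → head "falcon", modifier "village".
So the structure is [[citadel stag] [[temple [village falcon]] scribe]].

[[citadel stag] [[temple [village falcon]] scribe]]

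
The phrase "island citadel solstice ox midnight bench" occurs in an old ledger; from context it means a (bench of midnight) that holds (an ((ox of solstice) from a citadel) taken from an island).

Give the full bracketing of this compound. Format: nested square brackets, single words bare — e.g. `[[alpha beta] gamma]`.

The outermost head in the paraphrase is "bench" (specifically "midnight bench"), modified by "island citadel solstice ox".
Within "island citadel solstice ox", the head is "ox" (specifically "citadel solstice ox") and the modifier is "island".
Within "citadel solstice ox", the head is "ox" (specifically "solstice ox") and the modifier is "citadel".
Within "solstice ox", the head is "ox" and the modifier is "solstice".
Within "midnight bench", the head is "bench" and the modifier is "midnight".
So the structure is [[island [citadel [solstice ox]]] [midnight bench]].

[[island [citadel [solstice ox]]] [midnight bench]]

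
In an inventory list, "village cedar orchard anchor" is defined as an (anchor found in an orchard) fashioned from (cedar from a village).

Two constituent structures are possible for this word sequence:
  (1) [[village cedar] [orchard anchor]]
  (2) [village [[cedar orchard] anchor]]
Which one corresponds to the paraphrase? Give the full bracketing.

The paraphrase's head is the "anchor" part ("orchard anchor"); its modifier is "village cedar".
That top-level split, carried through the inner groups, gives [[village cedar] [orchard anchor]].

[[village cedar] [orchard anchor]]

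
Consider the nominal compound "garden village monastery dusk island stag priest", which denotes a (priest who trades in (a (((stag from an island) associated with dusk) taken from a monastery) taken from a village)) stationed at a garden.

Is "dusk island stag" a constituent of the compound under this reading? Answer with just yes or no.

yes

The paraphrase groups the words so that "dusk island stag" is one unit: it corresponds to a single parenthesized sub-phrase.
The full structure is [garden [[village [monastery [dusk [island stag]]]] priest]], in which [dusk island stag] is a constituent.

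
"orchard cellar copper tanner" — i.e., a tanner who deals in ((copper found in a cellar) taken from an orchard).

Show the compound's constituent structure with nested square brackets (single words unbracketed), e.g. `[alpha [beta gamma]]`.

The outermost head in the paraphrase is "tanner", modified by "orchard cellar copper".
"orchard cellar copper" → head "copper" (specifically "cellar copper"), modifier "orchard".
"cellar copper" → head "copper", modifier "cellar".
Putting it together: [[orchard [cellar copper]] tanner].

[[orchard [cellar copper]] tanner]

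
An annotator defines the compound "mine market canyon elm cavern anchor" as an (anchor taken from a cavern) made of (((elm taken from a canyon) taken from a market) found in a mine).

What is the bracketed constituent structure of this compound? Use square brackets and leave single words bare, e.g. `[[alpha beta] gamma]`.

Overall it is a kind of anchor (specifically "cavern anchor"); the modifier is "mine market canyon elm".
"mine market canyon elm" → head "elm" (specifically "market canyon elm"), modifier "mine".
"market canyon elm" → head "elm" (specifically "canyon elm"), modifier "market".
"canyon elm" → head "elm", modifier "canyon".
"cavern anchor" → head "anchor", modifier "cavern".
So the structure is [[mine [market [canyon elm]]] [cavern anchor]].

[[mine [market [canyon elm]]] [cavern anchor]]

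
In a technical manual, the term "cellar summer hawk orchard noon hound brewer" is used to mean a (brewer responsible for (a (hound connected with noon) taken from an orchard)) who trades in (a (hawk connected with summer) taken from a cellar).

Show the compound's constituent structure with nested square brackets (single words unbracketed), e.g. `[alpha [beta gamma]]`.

Overall it is a kind of brewer (specifically "orchard noon hound brewer"); the modifier is "cellar summer hawk".
Within "cellar summer hawk", the head is "hawk" (specifically "summer hawk") and the modifier is "cellar".
Within "summer hawk", the head is "hawk" and the modifier is "summer".
Within "orchard noon hound brewer", the head is "brewer" and the modifier is "orchard noon hound".
Within "orchard noon hound", the head is "hound" (specifically "noon hound") and the modifier is "orchard".
Within "noon hound", the head is "hound" and the modifier is "noon".
Putting it together: [[cellar [summer hawk]] [[orchard [noon hound]] brewer]].

[[cellar [summer hawk]] [[orchard [noon hound]] brewer]]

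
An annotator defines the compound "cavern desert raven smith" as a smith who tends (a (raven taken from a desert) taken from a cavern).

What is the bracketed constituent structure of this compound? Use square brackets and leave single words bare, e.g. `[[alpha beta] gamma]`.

[[cavern [desert raven]] smith]

At the top level: head "smith"; modifier "cavern desert raven".
Inside "cavern desert raven": head "raven" (specifically "desert raven"), modifier "cavern".
Inside "desert raven": head "raven", modifier "desert".
Putting it together: [[cavern [desert raven]] smith].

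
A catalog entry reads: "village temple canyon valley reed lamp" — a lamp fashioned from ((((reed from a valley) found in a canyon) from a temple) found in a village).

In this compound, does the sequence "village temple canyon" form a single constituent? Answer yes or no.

no

The top-level split is [village temple canyon valley reed] [lamp]; the full structure is [[village [temple [canyon [valley reed]]]] lamp].
"village temple canyon" straddles a constituent boundary, so it is not a single unit.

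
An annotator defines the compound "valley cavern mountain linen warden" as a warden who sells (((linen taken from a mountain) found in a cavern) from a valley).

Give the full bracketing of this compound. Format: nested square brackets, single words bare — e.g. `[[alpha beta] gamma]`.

Overall it is a kind of warden; the modifier is "valley cavern mountain linen".
Within "valley cavern mountain linen", the head is "linen" (specifically "cavern mountain linen") and the modifier is "valley".
Within "cavern mountain linen", the head is "linen" (specifically "mountain linen") and the modifier is "cavern".
Within "mountain linen", the head is "linen" and the modifier is "mountain".
So the structure is [[valley [cavern [mountain linen]]] warden].

[[valley [cavern [mountain linen]]] warden]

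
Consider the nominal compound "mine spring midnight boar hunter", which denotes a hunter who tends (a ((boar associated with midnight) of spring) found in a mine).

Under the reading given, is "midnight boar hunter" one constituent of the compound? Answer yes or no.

no

The top-level split is [mine spring midnight boar] [hunter]; the full structure is [[mine [spring [midnight boar]]] hunter].
"midnight boar hunter" straddles a constituent boundary, so it is not a single unit.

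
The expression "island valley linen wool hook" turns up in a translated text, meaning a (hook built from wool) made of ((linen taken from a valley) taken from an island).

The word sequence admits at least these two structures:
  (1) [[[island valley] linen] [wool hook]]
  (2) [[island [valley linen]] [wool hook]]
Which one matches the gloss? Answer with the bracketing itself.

[[island [valley linen]] [wool hook]]

The paraphrase's head is the "hook" part ("wool hook"); its modifier is "island valley linen".
That top-level split, carried through the inner groups, gives [[island [valley linen]] [wool hook]].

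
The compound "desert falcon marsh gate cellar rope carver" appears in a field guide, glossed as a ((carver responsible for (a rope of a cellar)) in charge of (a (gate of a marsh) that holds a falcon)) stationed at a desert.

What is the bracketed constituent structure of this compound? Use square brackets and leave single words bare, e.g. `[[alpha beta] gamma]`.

Overall it is a kind of carver (specifically "falcon marsh gate cellar rope carver"); the modifier is "desert".
"falcon marsh gate cellar rope carver" → head "carver" (specifically "cellar rope carver"), modifier "falcon marsh gate".
"falcon marsh gate" → head "gate" (specifically "marsh gate"), modifier "falcon".
"marsh gate" → head "gate", modifier "marsh".
"cellar rope carver" → head "carver", modifier "cellar rope".
"cellar rope" → head "rope", modifier "cellar".
Putting it together: [desert [[falcon [marsh gate]] [[cellar rope] carver]]].

[desert [[falcon [marsh gate]] [[cellar rope] carver]]]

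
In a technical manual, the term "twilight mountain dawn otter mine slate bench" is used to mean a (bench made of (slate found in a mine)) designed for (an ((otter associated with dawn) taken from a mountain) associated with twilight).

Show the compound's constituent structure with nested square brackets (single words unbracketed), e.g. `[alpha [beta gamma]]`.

The outermost head in the paraphrase is "bench" (specifically "mine slate bench"), modified by "twilight mountain dawn otter".
"twilight mountain dawn otter" → head "otter" (specifically "mountain dawn otter"), modifier "twilight".
"mountain dawn otter" → head "otter" (specifically "dawn otter"), modifier "mountain".
"dawn otter" → head "otter", modifier "dawn".
"mine slate bench" → head "bench", modifier "mine slate".
"mine slate" → head "slate", modifier "mine".
Putting it together: [[twilight [mountain [dawn otter]]] [[mine slate] bench]].

[[twilight [mountain [dawn otter]]] [[mine slate] bench]]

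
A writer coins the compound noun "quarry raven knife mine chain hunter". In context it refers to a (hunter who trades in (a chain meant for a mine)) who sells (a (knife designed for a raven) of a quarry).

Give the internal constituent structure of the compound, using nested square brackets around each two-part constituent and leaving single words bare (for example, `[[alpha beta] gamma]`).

Whole compound: head "hunter" (specifically "mine chain hunter"), modifier "quarry raven knife".
"quarry raven knife" → head "knife" (specifically "raven knife"), modifier "quarry".
"raven knife" → head "knife", modifier "raven".
"mine chain hunter" → head "hunter", modifier "mine chain".
"mine chain" → head "chain", modifier "mine".
So the structure is [[quarry [raven knife]] [[mine chain] hunter]].

[[quarry [raven knife]] [[mine chain] hunter]]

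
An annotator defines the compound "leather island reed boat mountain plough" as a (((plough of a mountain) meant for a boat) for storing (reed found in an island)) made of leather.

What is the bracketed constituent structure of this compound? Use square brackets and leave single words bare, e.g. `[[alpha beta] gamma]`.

[leather [[island reed] [boat [mountain plough]]]]

Overall it is a kind of plough (specifically "island reed boat mountain plough"); the modifier is "leather".
Inside "island reed boat mountain plough": head "plough" (specifically "boat mountain plough"), modifier "island reed".
Inside "island reed": head "reed", modifier "island".
Inside "boat mountain plough": head "plough" (specifically "mountain plough"), modifier "boat".
Inside "mountain plough": head "plough", modifier "mountain".
So the structure is [leather [[island reed] [boat [mountain plough]]]].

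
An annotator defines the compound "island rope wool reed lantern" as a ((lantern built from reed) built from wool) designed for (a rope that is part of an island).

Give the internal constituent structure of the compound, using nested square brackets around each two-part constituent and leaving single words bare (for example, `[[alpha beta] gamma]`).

The outermost head in the paraphrase is "lantern" (specifically "wool reed lantern"), modified by "island rope".
"island rope" → head "rope", modifier "island".
"wool reed lantern" → head "lantern" (specifically "reed lantern"), modifier "wool".
"reed lantern" → head "lantern", modifier "reed".
Putting it together: [[island rope] [wool [reed lantern]]].

[[island rope] [wool [reed lantern]]]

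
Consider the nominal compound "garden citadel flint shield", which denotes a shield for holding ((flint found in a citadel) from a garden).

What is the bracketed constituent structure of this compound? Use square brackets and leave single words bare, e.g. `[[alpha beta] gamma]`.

[[garden [citadel flint]] shield]

Overall it is a kind of shield; the modifier is "garden citadel flint".
Inside "garden citadel flint": head "flint" (specifically "citadel flint"), modifier "garden".
Inside "citadel flint": head "flint", modifier "citadel".
Putting it together: [[garden [citadel flint]] shield].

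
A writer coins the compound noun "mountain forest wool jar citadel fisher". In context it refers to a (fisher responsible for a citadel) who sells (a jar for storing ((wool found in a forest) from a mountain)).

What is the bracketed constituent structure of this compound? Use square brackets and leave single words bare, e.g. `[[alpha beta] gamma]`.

[[[mountain [forest wool]] jar] [citadel fisher]]

Whole compound: head "fisher" (specifically "citadel fisher"), modifier "mountain forest wool jar".
"mountain forest wool jar" → head "jar", modifier "mountain forest wool".
"mountain forest wool" → head "wool" (specifically "forest wool"), modifier "mountain".
"forest wool" → head "wool", modifier "forest".
"citadel fisher" → head "fisher", modifier "citadel".
Putting it together: [[[mountain [forest wool]] jar] [citadel fisher]].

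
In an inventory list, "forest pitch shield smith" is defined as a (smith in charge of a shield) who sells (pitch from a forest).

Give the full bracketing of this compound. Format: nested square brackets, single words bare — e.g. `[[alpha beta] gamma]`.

At the top level: head "smith" (specifically "shield smith"); modifier "forest pitch".
Within "forest pitch", the head is "pitch" and the modifier is "forest".
Within "shield smith", the head is "smith" and the modifier is "shield".
So the structure is [[forest pitch] [shield smith]].

[[forest pitch] [shield smith]]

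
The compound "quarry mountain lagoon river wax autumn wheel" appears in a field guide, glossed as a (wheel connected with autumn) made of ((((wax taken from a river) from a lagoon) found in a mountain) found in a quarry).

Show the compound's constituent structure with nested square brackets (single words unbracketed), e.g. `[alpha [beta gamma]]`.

[[quarry [mountain [lagoon [river wax]]]] [autumn wheel]]

Overall it is a kind of wheel (specifically "autumn wheel"); the modifier is "quarry mountain lagoon river wax".
Inside "quarry mountain lagoon river wax": head "wax" (specifically "mountain lagoon river wax"), modifier "quarry".
Inside "mountain lagoon river wax": head "wax" (specifically "lagoon river wax"), modifier "mountain".
Inside "lagoon river wax": head "wax" (specifically "river wax"), modifier "lagoon".
Inside "river wax": head "wax", modifier "river".
Inside "autumn wheel": head "wheel", modifier "autumn".
Assembled: [[quarry [mountain [lagoon [river wax]]]] [autumn wheel]].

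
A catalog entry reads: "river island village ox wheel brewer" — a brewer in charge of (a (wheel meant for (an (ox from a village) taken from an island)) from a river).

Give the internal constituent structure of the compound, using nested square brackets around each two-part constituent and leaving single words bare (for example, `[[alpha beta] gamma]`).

[[river [[island [village ox]] wheel]] brewer]

Whole compound: head "brewer", modifier "river island village ox wheel".
Within "river island village ox wheel", the head is "wheel" (specifically "island village ox wheel") and the modifier is "river".
Within "island village ox wheel", the head is "wheel" and the modifier is "island village ox".
Within "island village ox", the head is "ox" (specifically "village ox") and the modifier is "island".
Within "village ox", the head is "ox" and the modifier is "village".
Putting it together: [[river [[island [village ox]] wheel]] brewer].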